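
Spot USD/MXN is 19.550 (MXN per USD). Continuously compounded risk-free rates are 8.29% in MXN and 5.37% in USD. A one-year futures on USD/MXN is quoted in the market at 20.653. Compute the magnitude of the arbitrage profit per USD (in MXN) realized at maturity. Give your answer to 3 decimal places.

Fair futures: F* = S·e^(carry·T), with carry = (r_MXN − r_USD) = 0.0829 − 0.0537 = 0.0292
F* = 19.550 · e^(0.0292 × 12/12) = 19.550 · e^0.029200 = 19.550 × 1.029630 = 20.1293
Market 20.653 > fair 20.1293: forward overpriced → cash-and-carry (buy spot, short the forward).
At maturity, profit = |F_mkt − F*| = |20.653 − 20.1293| = 0.524 per USD (in MXN)

0.524 per USD (in MXN)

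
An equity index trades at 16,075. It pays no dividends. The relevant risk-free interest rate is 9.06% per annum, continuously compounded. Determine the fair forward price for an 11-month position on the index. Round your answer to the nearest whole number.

17,467

F = S·e^(rT) = 16075 · e^(0.0906 × 11/12)
= 16075 · e^0.083050 = 16075 × 1.086596
F = 17,467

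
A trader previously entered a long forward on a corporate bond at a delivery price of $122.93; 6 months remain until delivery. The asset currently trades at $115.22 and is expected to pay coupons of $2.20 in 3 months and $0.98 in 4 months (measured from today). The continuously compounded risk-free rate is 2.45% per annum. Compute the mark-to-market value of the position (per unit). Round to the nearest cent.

-$9.37

PV(remaining coupons) I = 2.20·e^(−0.0245·3/12) + 0.98·e^(−0.0245·4/12) = 3.1586
Current forward F = (S − I)·e^(rT) = (115.22 − 3.1586)·e^(0.0245·6/12) = 112.0614 × 1.012325 = 113.4426
Value (long) = (F − K)·e^(−rT) = (113.4426 − 122.93) × 0.987825 = -9.3719
Value = -$9.37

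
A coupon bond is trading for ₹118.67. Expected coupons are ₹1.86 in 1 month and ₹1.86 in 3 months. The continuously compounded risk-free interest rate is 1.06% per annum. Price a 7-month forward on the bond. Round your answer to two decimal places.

PV(coupons) I = 1.86·e^(−0.0106·1/12) + 1.86·e^(−0.0106·3/12)
I = 1.8584 + 1.8551 = 3.7135
F = (S − I)·e^(rT) = (118.67 − 3.7135) · e^(0.0106·7/12)
= 114.9565 · e^0.006183 = 114.9565 × 1.006202 = ₹115.67

₹115.67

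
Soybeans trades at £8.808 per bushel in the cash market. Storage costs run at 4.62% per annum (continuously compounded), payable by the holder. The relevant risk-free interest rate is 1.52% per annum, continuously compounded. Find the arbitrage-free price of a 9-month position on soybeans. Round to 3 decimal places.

£9.223 per bushel

Net carry = r + u − y = 0.0152 + 0.0462 − 0.0000 = 0.0614
F = S·e^((r+u−y)T) = 8.808 · e^(0.0614 × 9/12) = 8.808 · e^0.046050
= 8.808 × 1.047127 = £9.223 per bushel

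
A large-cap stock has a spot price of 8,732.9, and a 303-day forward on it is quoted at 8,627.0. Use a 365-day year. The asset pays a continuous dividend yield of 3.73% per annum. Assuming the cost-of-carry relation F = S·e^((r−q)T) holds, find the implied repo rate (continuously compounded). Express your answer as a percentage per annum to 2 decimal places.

From F = S·e^((r−q)T): (r − q) = ln(F/S)/T
ln(8627.0/8732.9) = ln(0.987873) = -0.012201
(r − q) = -0.012201 / (303/365) = -0.014698
r = ln(F/S)/T + q = -0.014698 + 0.0373 = 0.022602
r = 2.26%

2.26%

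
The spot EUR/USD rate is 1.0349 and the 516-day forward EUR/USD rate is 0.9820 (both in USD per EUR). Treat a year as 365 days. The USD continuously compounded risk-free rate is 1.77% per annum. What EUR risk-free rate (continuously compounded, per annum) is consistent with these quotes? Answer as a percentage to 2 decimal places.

F = S·e^((r_USD − r_EUR)T) ⇒ r_EUR = r_USD − ln(F/S)/T
ln(0.9820/1.0349) = -0.052469; /(516/365) = -0.037115
r_EUR = 0.0177 + 0.037115 = 0.054815
r_EUR = 5.48%

5.48%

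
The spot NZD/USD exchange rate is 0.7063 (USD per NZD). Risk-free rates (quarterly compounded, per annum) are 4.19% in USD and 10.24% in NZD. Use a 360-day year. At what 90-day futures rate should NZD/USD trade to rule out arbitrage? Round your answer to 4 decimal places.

By covered interest parity, F = S · (1+r_USD/4)^(4T) / (1+r_NZD/4)^(4T)
= 0.7063 × 1.010475 / 1.025600 = 0.7063 × 0.985253
F = 0.6959 USD per NZD

0.6959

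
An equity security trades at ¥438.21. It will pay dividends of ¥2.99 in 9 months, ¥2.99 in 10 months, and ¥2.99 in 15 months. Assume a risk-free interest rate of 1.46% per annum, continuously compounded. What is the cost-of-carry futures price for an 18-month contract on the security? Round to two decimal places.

PV(dividends) I = 2.99·e^(−0.0146·9/12) + 2.99·e^(−0.0146·10/12) + 2.99·e^(−0.0146·15/12)
I = 2.9574 + 2.9538 + 2.9359 = 8.8471
F = (S − I)·e^(rT) = (438.21 − 8.8471) · e^(0.0146·18/12)
= 429.3629 · e^0.021900 = 429.3629 × 1.022142 = ¥438.87

¥438.87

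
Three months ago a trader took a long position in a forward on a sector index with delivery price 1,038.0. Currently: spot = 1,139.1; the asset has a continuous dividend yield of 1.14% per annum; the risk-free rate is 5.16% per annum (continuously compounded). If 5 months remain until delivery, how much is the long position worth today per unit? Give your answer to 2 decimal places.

Current fair forward for the remaining 5 months: F = S·e^((r − q)·T), (r − q) = 0.0516 − 0.0114 = 0.0402
F = 1139.1 · e^(0.0402 × 5/12) = 1139.1 × 1.01689107 = 1158.3406
Value of long forward = (F − K)·e^(−rT) = (1158.3406 − 1038.0) · e^(−0.0516·5/12)
= 120.3406 × 0.97872948 = 117.78

117.78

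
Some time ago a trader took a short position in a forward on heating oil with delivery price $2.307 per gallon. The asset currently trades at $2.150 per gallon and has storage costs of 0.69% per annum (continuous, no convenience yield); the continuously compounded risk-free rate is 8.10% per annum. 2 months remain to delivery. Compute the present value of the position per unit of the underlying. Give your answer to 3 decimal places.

Current fair forward for the remaining 2 months: F = S·e^((r + u)·T), (r + u) = 0.0810 + 0.0069 = 0.0879
F = 2.150 · e^(0.0879 × 2/12) = 2.150 × 1.014758 = 2.1817
Value of long forward = (F − K)·e^(−rT) = (2.1817 − 2.307) · e^(−0.0810·2/12)
= -0.1253 × 0.986591 = -0.124
Short position value = −(long value) = $0.124

$0.124 per gallon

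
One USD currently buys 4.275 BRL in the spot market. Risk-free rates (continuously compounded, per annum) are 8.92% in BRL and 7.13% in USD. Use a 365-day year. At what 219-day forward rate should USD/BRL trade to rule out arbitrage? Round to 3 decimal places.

4.321

F = S·e^((r_BRL − r_USD)T) = 4.275 · e^((0.0892 − 0.0713) × 219/365)
= 4.275 · e^0.010740 = 4.275 × 1.010798
F = 4.321 BRL per USD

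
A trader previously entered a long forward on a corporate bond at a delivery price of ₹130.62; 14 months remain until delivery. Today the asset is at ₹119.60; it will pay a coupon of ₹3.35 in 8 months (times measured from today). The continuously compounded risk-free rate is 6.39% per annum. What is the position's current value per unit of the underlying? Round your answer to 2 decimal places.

PV(remaining coupons) I = 3.35·e^(−0.0639·8/12) = 3.2103
Current forward F = (S − I)·e^(rT) = (119.60 − 3.2103)·e^(0.0639·14/12) = 116.3897 × 1.077399 = 125.3981
Value (long) = (F − K)·e^(−rT) = (125.3981 − 130.62) × 0.928161 = -4.8468
Value = -₹4.85

-₹4.85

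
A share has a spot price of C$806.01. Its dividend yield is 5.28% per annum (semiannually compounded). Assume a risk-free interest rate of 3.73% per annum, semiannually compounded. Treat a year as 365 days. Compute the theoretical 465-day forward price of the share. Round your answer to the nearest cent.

C$790.59

F = S · (1+r/2)^(2T) / (1+q/2)^(2T)
= 806.01 × 1.048207 / 1.068647 = 806.01 × 0.980873
F = C$790.59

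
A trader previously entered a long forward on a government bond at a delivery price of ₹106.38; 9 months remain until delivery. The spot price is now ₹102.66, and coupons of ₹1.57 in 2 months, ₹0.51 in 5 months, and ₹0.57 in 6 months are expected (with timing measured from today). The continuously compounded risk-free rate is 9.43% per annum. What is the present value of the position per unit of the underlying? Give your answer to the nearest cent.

PV(remaining coupons) I = 1.57·e^(−0.0943·2/12) + 0.51·e^(−0.0943·5/12) + 0.57·e^(−0.0943·6/12) = 2.5796
Current forward F = (S − I)·e^(rT) = (102.66 − 2.5796)·e^(0.0943·9/12) = 100.0804 × 1.073286 = 107.4149
Value (long) = (F − K)·e^(−rT) = (107.4149 − 106.38) × 0.931718 = 0.9642
Value = ₹0.96

₹0.96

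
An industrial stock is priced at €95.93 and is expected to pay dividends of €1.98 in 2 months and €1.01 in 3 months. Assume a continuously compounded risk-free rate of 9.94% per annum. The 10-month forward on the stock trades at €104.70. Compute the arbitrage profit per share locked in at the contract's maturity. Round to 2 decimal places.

€3.67 per share

PV(dividends) I = 1.98·e^(−0.0994·2/12) + 1.01·e^(−0.0994·3/12) = 2.9327
Fair forward F* = (S − I)·e^(rT) = (95.93 − 2.9327)·e^0.082833 = 92.9973 × 1.086360 = 101.0285
Market €104.70 > fair 101.0285: forward overpriced → cash-and-carry (borrow at r, buy the stock and collect the dividends, short the forward).
Profit at T = |F_mkt − F*| = |104.70 − 101.0285| = €3.67 per share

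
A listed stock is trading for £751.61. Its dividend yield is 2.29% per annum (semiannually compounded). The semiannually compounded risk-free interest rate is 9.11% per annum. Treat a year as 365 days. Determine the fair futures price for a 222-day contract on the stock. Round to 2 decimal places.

F = S · (1+r/2)^(2T) / (1+q/2)^(2T)
= 751.61 × 1.055679 / 1.013945 = 751.61 × 1.041160
F = £782.55

£782.55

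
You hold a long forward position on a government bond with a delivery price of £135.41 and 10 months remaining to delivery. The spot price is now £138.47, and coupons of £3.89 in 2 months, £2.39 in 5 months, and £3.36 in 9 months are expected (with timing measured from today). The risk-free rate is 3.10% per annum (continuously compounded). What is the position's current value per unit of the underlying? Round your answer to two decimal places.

-£3.00

PV(remaining coupons) I = 3.89·e^(−0.0310·2/12) + 2.39·e^(−0.0310·5/12) + 3.36·e^(−0.0310·9/12) = 9.5121
Current forward F = (S − I)·e^(rT) = (138.47 − 9.5121)·e^(0.0310·10/12) = 128.9579 × 1.026170 = 132.3327
Value (long) = (F − K)·e^(−rT) = (132.3327 − 135.41) × 0.974497 = -2.9988
Value = -£3.00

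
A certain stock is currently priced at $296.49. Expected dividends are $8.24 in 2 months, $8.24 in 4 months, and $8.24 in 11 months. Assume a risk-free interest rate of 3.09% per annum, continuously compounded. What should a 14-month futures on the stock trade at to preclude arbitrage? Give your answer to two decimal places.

$282.12

PV(dividends) I = 8.24·e^(−0.0309·2/12) + 8.24·e^(−0.0309·4/12) + 8.24·e^(−0.0309·11/12)
I = 8.1977 + 8.1556 + 8.0099 = 24.3632
F = (S − I)·e^(rT) = (296.49 − 24.3632) · e^(0.0309·14/12)
= 272.1268 · e^0.036050 = 272.1268 × 1.036708 = $282.12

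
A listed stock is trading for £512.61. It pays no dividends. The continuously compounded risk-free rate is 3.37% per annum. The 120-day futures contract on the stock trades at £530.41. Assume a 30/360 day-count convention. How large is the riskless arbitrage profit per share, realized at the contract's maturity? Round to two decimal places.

Fair futures: F* = S·e^(carry·T), with carry = r = 0.0337
F* = 512.61 · e^(0.0337 × 120/360) = 512.61 · e^0.011233 = 512.61 × 1.011296 = £518.4004
Market £530.41 > fair £518.4004: forward overpriced → cash-and-carry (buy spot, short the forward).
At maturity, profit = |F_mkt − F*| = |530.41 − 518.4004| = £12.01 per share

£12.01 per share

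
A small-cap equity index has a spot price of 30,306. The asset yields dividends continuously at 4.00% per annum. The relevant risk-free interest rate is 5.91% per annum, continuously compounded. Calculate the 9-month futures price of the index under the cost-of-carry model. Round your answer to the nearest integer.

F = S·e^((r − q)T) = 30306 · e^((0.0591 − 0.0400) × 9/12)
= 30306 · e^0.014325 = 30306 × 1.014428
F = 30,743

30,743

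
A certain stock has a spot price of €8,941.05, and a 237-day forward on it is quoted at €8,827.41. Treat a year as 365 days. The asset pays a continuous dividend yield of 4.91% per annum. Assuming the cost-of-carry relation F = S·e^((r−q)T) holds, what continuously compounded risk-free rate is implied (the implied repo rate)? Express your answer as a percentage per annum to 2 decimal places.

2.94%

From F = S·e^((r−q)T): (r − q) = ln(F/S)/T
ln(8827.41/8941.05) = ln(0.987290) = -0.012791
(r − q) = -0.012791 / (237/365) = -0.019699
r = ln(F/S)/T + q = -0.019699 + 0.0491 = 0.029401
r = 2.94%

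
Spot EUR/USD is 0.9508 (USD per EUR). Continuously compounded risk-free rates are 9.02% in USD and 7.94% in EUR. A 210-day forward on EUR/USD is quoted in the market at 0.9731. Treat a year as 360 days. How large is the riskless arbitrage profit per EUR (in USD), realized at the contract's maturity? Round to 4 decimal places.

Fair forward: F* = S·e^(carry·T), with carry = (r_USD − r_EUR) = 0.0902 − 0.0794 = 0.0108
F* = 0.9508 · e^(0.0108 × 210/360) = 0.9508 · e^0.006300 = 0.9508 × 1.006320 = 0.9568
Market 0.9731 > fair 0.9568: forward overpriced → cash-and-carry (buy spot, short the forward).
At maturity, profit = |F_mkt − F*| = |0.9731 − 0.9568| = 0.0163 per EUR (in USD)

0.0163 per EUR (in USD)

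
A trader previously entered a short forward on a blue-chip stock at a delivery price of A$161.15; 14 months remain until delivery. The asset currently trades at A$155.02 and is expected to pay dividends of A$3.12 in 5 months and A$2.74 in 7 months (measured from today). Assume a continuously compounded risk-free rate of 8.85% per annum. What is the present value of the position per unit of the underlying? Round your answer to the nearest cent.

PV(remaining dividends) I = 3.12·e^(−0.0885·5/12) + 2.74·e^(−0.0885·7/12) = 5.6092
Current forward F = (S − I)·e^(rT) = (155.02 − 5.6092)·e^(0.0885·14/12) = 149.4108 × 1.108769 = 165.6621
Value (long) = (F − K)·e^(−rT) = (165.6621 − 161.15) × 0.901901 = 4.0695
Short position value = −(long value) = -A$4.07

-A$4.07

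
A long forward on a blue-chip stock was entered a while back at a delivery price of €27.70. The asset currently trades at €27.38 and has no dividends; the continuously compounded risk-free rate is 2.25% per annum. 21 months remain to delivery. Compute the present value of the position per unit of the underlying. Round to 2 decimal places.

€0.75

Current fair forward for the remaining 21 months: F = S·e^(r·T), r = 0.0225
F = 27.38 · e^(0.0225 × 21/12) = 27.38 × 1.040160 = 28.4796
Value of long forward = (F − K)·e^(−rT) = (28.4796 − 27.70) · e^(−0.0225·21/12)
= 0.7796 × 0.961390 = 0.75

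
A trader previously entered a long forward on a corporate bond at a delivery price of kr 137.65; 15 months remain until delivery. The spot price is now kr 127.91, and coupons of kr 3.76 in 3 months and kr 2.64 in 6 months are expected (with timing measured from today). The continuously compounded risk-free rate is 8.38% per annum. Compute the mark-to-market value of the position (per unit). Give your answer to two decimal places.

PV(remaining coupons) I = 3.76·e^(−0.0838·3/12) + 2.64·e^(−0.0838·6/12) = 6.2137
Current forward F = (S − I)·e^(rT) = (127.91 − 6.2137)·e^(0.0838·15/12) = 121.6963 × 1.110433 = 135.1356
Value (long) = (F − K)·e^(−rT) = (135.1356 − 137.65) × 0.900550 = -2.2643
Value = -kr 2.26

-kr 2.26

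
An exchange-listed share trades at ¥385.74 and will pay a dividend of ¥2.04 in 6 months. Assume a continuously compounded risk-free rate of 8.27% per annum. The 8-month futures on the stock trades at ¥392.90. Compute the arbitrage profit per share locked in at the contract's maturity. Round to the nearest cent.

PV(dividends) I = 2.04·e^(−0.0827·6/12) = 1.9574
Fair futures F* = (S − I)·e^(rT) = (385.74 − 1.9574)·e^0.055133 = 383.7826 × 1.056681 = 405.5358
Market ¥392.90 < fair 405.5358: forward underpriced → reverse cash-and-carry (short the stock, invest proceeds at r, pay the dividends, go long the forward).
Profit at T = |F_mkt − F*| = |392.90 − 405.5358| = ¥12.64 per share

¥12.64 per share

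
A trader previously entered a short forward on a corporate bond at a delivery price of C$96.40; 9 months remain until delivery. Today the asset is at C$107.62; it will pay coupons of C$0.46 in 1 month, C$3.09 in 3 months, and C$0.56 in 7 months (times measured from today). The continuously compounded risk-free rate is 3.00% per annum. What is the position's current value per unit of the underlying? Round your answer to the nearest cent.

-C$9.29

PV(remaining coupons) I = 0.46·e^(−0.0300·1/12) + 3.09·e^(−0.0300·3/12) + 0.56·e^(−0.0300·7/12) = 4.0760
Current forward F = (S − I)·e^(rT) = (107.62 − 4.0760)·e^(0.0300·9/12) = 103.5440 × 1.022755 = 105.9001
Value (long) = (F − K)·e^(−rT) = (105.9001 − 96.40) × 0.977751 = 9.2887
Short position value = −(long value) = -C$9.29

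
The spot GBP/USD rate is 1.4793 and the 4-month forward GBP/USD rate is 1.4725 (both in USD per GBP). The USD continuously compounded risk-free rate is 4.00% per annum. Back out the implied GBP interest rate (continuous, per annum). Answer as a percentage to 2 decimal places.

F = S·e^((r_USD − r_GBP)T) ⇒ r_GBP = r_USD − ln(F/S)/T
ln(1.4725/1.4793) = -0.004607; /(4/12) = -0.013821
r_GBP = 0.0400 + 0.013821 = 0.053821
r_GBP = 5.38%

5.38%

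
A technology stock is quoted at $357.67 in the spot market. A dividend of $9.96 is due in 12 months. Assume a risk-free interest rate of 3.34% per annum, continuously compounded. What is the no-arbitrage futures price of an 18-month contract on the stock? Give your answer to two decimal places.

$365.92

PV(dividends) I = 9.96·e^(−0.0334·12/12)
I = 9.6328
F = (S − I)·e^(rT) = (357.67 − 9.6328) · e^(0.0334·18/12)
= 348.0372 · e^0.050100 = 348.0372 × 1.051376 = $365.92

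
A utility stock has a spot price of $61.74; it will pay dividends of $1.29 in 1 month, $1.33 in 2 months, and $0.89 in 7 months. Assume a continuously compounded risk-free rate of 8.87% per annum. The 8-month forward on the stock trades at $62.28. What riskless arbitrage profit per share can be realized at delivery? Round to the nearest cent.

PV(dividends) I = 1.29·e^(−0.0887·1/12) + 1.33·e^(−0.0887·2/12) + 0.89·e^(−0.0887·7/12) = 3.4361
Fair forward F* = (S − I)·e^(rT) = (61.74 − 3.4361)·e^0.059133 = 58.3039 × 1.060916 = 61.8555
Market $62.28 > fair 61.8555: forward overpriced → cash-and-carry (borrow at r, buy the stock and collect the dividends, short the forward).
Profit at T = |F_mkt − F*| = |62.28 − 61.8555| = $0.42 per share

$0.42 per share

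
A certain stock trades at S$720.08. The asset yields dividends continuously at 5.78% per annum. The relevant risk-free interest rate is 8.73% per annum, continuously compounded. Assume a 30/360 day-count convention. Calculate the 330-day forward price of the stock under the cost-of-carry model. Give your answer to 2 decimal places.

S$739.82

F = S·e^((r − q)T) = 720.08 · e^((0.0873 − 0.0578) × 330/360)
= 720.08 · e^0.027042 = 720.08 × 1.027411
F = S$739.82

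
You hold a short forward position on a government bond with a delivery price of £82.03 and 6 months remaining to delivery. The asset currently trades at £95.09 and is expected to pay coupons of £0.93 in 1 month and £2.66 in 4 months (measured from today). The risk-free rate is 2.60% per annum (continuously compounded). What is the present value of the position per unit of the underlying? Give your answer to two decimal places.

-£10.55

PV(remaining coupons) I = 0.93·e^(−0.0260·1/12) + 2.66·e^(−0.0260·4/12) = 3.5650
Current forward F = (S − I)·e^(rT) = (95.09 − 3.5650)·e^(0.0260·6/12) = 91.5250 × 1.013085 = 92.7226
Value (long) = (F − K)·e^(−rT) = (92.7226 − 82.03) × 0.987084 = 10.5545
Short position value = −(long value) = -£10.55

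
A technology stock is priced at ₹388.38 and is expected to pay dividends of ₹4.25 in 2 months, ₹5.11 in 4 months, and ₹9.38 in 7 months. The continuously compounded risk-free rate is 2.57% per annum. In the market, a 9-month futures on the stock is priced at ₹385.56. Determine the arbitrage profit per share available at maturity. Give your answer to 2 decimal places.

₹8.52 per share

PV(dividends) I = 4.25·e^(−0.0257·2/12) + 5.11·e^(−0.0257·4/12) + 9.38·e^(−0.0257·7/12) = 18.5387
Fair futures F* = (S − I)·e^(rT) = (388.38 − 18.5387)·e^0.019275 = 369.8413 × 1.019462 = 377.0392
Market ₹385.56 > fair 377.0392: forward overpriced → cash-and-carry (borrow at r, buy the stock and collect the dividends, short the forward).
Profit at T = |F_mkt − F*| = |385.56 − 377.0392| = ₹8.52 per share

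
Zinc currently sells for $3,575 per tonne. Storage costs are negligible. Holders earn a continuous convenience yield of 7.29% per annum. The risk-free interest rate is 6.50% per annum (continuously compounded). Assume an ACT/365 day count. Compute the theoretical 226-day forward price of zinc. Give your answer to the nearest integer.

$3,558 per tonne

Net carry = r + u − y = 0.0650 + 0.0000 − 0.0729 = -0.0079
F = S·e^((r+u−y)T) = 3575 · e^(-0.0079 × 226/365) = 3575 · e^-0.004892
= 3575 × 0.995120 = $3,558 per tonne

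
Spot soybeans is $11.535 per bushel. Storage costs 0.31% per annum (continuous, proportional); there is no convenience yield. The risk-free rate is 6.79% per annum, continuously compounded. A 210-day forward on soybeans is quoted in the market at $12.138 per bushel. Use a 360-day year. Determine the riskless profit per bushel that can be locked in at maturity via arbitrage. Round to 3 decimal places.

$0.115 per bushel

Fair forward: F* = S·e^(carry·T), with carry = (r + u) = 0.0679 + 0.0031 = 0.0710
F* = 11.535 · e^(0.0710 × 210/360) = 11.535 · e^0.041417 = 11.535 × 1.042287 = $12.0228
Market $12.138 > fair $12.0228: forward overpriced → cash-and-carry (buy spot, short the forward).
At maturity, profit = |F_mkt − F*| = |12.138 − 12.0228| = $0.115 per bushel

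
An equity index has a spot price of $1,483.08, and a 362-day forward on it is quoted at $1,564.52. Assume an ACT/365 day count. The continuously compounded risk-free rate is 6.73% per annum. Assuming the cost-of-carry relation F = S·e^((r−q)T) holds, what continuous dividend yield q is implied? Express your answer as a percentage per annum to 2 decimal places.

1.34%

From F = S·e^((r−q)T): (r − q) = ln(F/S)/T
ln(1564.52/1483.08) = ln(1.054913) = 0.053458
(r − q) = 0.053458 / (362/365) = 0.053901
q = r − ln(F/S)/T = 0.0673 − 0.053901 = 0.013399
q = 1.34%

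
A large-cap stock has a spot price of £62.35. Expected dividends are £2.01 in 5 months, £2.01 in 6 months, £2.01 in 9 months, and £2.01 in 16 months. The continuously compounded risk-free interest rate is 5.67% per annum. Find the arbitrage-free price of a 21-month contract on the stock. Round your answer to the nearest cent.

£60.34

PV(dividends) I = 2.01·e^(−0.0567·5/12) + 2.01·e^(−0.0567·6/12) + 2.01·e^(−0.0567·9/12) + 2.01·e^(−0.0567·16/12)
I = 1.9631 + 1.9538 + 1.9263 + 1.8636 = 7.7068
F = (S − I)·e^(rT) = (62.35 − 7.7068) · e^(0.0567·21/12)
= 54.6432 · e^0.099225 = 54.6432 × 1.104315 = £60.34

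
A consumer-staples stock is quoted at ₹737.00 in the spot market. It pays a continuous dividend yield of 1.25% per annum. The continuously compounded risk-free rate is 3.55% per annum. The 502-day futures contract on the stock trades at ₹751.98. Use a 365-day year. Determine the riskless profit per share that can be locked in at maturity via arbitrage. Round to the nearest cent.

Fair futures: F* = S·e^(carry·T), with carry = (r − q) = 0.0355 − 0.0125 = 0.0230
F* = 737.00 · e^(0.0230 × 502/365) = 737.00 · e^0.031633 = 737.00 × 1.032139 = ₹760.6864
Market ₹751.98 < fair ₹760.6864: forward underpriced → reverse cash-and-carry (short spot, go long the forward).
At maturity, profit = |F_mkt − F*| = |751.98 − 760.6864| = ₹8.71 per share

₹8.71 per share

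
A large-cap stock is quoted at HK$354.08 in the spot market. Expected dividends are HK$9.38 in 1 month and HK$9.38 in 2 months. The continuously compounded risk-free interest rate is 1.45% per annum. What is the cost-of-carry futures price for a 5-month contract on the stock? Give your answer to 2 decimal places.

HK$337.39

PV(dividends) I = 9.38·e^(−0.0145·1/12) + 9.38·e^(−0.0145·2/12)
I = 9.3687 + 9.3574 = 18.7261
F = (S − I)·e^(rT) = (354.08 − 18.7261) · e^(0.0145·5/12)
= 335.3539 · e^0.006042 = 335.3539 × 1.006060 = HK$337.39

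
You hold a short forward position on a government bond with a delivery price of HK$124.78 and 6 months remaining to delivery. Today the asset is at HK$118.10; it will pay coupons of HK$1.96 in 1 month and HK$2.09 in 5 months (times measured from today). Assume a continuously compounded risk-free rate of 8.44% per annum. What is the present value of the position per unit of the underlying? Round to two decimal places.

HK$5.49

PV(remaining coupons) I = 1.96·e^(−0.0844·1/12) + 2.09·e^(−0.0844·5/12) = 3.9640
Current forward F = (S − I)·e^(rT) = (118.10 − 3.9640)·e^(0.0844·6/12) = 114.1360 × 1.043103 = 119.0556
Value (long) = (F − K)·e^(−rT) = (119.0556 − 124.78) × 0.958678 = -5.4879
Short position value = −(long value) = HK$5.49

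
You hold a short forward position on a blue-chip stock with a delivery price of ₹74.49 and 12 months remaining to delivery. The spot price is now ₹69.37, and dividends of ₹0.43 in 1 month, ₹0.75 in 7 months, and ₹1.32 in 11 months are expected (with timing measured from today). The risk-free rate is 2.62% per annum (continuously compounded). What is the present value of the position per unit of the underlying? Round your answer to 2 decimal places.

₹5.65

PV(remaining dividends) I = 0.43·e^(−0.0262·1/12) + 0.75·e^(−0.0262·7/12) + 1.32·e^(−0.0262·11/12) = 2.4564
Current forward F = (S − I)·e^(rT) = (69.37 − 2.4564)·e^(0.0262·12/12) = 66.9136 × 1.026546 = 68.6899
Value (long) = (F − K)·e^(−rT) = (68.6899 − 74.49) × 0.974140 = -5.6501
Short position value = −(long value) = ₹5.65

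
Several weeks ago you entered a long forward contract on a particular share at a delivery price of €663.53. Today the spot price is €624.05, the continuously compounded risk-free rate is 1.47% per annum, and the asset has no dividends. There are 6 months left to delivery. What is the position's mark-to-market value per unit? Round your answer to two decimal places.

Current fair forward for the remaining 6 months: F = S·e^(r·T), r = 0.0147
F = 624.05 · e^(0.0147 × 6/12) = 624.05 × 1.007377 = 628.6536
Value of long forward = (F − K)·e^(−rT) = (628.6536 − 663.53) · e^(−0.0147·6/12)
= -34.8764 × 0.992677 = -34.62

-€34.62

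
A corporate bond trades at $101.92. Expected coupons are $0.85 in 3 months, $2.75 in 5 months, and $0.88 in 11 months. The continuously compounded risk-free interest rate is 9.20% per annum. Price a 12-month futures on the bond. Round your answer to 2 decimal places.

PV(coupons) I = 0.85·e^(−0.0920·3/12) + 2.75·e^(−0.0920·5/12) + 0.88·e^(−0.0920·11/12)
I = 0.8307 + 2.6466 + 0.8088 = 4.2861
F = (S − I)·e^(rT) = (101.92 − 4.2861) · e^(0.0920·12/12)
= 97.6339 · e^0.092000 = 97.6339 × 1.096365 = $107.04

$107.04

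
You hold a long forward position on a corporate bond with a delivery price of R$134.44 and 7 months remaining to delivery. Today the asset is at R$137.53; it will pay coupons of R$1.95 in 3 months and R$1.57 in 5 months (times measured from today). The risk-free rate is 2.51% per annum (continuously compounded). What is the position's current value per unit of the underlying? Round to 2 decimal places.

PV(remaining coupons) I = 1.95·e^(−0.0251·3/12) + 1.57·e^(−0.0251·5/12) = 3.4915
Current forward F = (S − I)·e^(rT) = (137.53 − 3.4915)·e^(0.0251·7/12) = 134.0385 × 1.014749 = 136.0154
Value (long) = (F − K)·e^(−rT) = (136.0154 − 134.44) × 0.985465 = 1.5525
Value = R$1.55

R$1.55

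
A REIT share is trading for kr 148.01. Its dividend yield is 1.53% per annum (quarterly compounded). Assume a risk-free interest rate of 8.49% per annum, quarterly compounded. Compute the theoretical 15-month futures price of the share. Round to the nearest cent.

kr 161.29

F = S · (1+r/4)^(4T) / (1+q/4)^(4T)
= 148.01 × 1.110727 / 1.019272 = 148.01 × 1.089726
F = kr 161.29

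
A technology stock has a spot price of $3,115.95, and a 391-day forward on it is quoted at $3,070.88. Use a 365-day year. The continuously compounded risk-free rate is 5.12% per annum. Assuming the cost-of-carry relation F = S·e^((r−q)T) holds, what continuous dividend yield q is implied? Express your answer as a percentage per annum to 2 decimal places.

6.48%

From F = S·e^((r−q)T): (r − q) = ln(F/S)/T
ln(3070.88/3115.95) = ln(0.985536) = -0.014570
(r − q) = -0.014570 / (391/365) = -0.013601
q = r − ln(F/S)/T = 0.0512 + 0.013601 = 0.064801
q = 6.48%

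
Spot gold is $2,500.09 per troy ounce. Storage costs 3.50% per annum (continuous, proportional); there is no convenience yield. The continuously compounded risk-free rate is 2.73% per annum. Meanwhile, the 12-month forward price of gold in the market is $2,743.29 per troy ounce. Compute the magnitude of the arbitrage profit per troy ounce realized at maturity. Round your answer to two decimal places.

Fair forward: F* = S·e^(carry·T), with carry = (r + u) = 0.0273 + 0.0350 = 0.0623
F* = 2500.09 · e^(0.0623 × 12/12) = 2500.09 · e^0.06230000 = 2500.09 × 1.06428158 = $2660.7997
Market $2743.29 > fair $2660.7997: forward overpriced → cash-and-carry (buy spot, short the forward).
At maturity, profit = |F_mkt − F*| = |2743.29 − 2660.7997| = $82.49 per troy ounce

$82.49 per troy ounce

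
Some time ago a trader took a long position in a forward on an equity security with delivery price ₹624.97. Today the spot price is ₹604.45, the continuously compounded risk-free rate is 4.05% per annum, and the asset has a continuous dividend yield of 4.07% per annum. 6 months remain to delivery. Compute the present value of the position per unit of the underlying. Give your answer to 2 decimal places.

-₹20.17

Current fair forward for the remaining 6 months: F = S·e^((r − q)·T), (r − q) = 0.0405 − 0.0407 = -0.0002
F = 604.45 · e^(-0.0002 × 6/12) = 604.45 × 0.999900 = 604.3896
Value of long forward = (F − K)·e^(−rT) = (604.3896 − 624.97) · e^(−0.0405·6/12)
= -20.5804 × 0.979954 = -20.17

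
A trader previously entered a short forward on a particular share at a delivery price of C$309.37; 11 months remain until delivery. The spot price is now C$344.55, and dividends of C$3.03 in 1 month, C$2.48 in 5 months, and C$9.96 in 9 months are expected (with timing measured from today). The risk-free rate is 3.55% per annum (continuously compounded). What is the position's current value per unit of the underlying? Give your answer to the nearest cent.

PV(remaining dividends) I = 3.03·e^(−0.0355·1/12) + 2.48·e^(−0.0355·5/12) + 9.96·e^(−0.0355·9/12) = 15.1630
Current forward F = (S − I)·e^(rT) = (344.55 − 15.1630)·e^(0.0355·11/12) = 329.3870 × 1.033077 = 340.2821
Value (long) = (F − K)·e^(−rT) = (340.2821 − 309.37) × 0.967982 = 29.9224
Short position value = −(long value) = -C$29.92

-C$29.92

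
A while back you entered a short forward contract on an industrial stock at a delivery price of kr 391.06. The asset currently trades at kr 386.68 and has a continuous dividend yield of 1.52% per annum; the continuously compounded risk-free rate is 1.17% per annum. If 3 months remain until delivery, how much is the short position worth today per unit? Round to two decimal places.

kr 4.70

Current fair forward for the remaining 3 months: F = S·e^((r − q)·T), (r − q) = 0.0117 − 0.0152 = -0.0035
F = 386.68 · e^(-0.0035 × 3/12) = 386.68 × 0.999125 = 386.3417
Value of long forward = (F − K)·e^(−rT) = (386.3417 − 391.06) · e^(−0.0117·3/12)
= -4.7183 × 0.997079 = -4.70
Short position value = −(long value) = kr 4.70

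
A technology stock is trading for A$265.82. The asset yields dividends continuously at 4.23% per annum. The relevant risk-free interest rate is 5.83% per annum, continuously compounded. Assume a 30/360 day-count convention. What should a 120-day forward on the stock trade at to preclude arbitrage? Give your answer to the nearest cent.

F = S·e^((r − q)T) = 265.82 · e^((0.0583 − 0.0423) × 120/360)
= 265.82 · e^0.005333 = 265.82 × 1.005347
F = A$267.24

A$267.24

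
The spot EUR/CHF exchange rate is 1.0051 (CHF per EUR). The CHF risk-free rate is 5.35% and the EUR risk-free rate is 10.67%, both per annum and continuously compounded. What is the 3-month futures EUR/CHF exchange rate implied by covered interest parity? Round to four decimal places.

0.9918

F = S·e^((r_CHF − r_EUR)T) = 1.0051 · e^((0.0535 − 0.1067) × 3/12)
= 1.0051 · e^-0.013300 = 1.0051 × 0.986788
F = 0.9918 CHF per EUR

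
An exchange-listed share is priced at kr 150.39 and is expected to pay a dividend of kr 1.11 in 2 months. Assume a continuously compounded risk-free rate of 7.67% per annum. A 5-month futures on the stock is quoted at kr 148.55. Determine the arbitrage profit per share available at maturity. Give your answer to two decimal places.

PV(dividends) I = 1.11·e^(−0.0767·2/12) = 1.0959
Fair futures F* = (S − I)·e^(rT) = (150.39 − 1.0959)·e^0.031958 = 149.2941 × 1.032474 = 154.1423
Market kr 148.55 < fair 154.1423: forward underpriced → reverse cash-and-carry (short the stock, invest proceeds at r, pay the dividends, go long the forward).
Profit at T = |F_mkt − F*| = |148.55 − 154.1423| = kr 5.59 per share

kr 5.59 per share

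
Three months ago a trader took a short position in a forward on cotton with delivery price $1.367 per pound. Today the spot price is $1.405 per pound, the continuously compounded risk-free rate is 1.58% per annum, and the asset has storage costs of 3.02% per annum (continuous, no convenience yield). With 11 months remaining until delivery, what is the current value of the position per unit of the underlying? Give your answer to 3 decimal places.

-$0.097 per pound

Current fair forward for the remaining 11 months: F = S·e^((r + u)·T), (r + u) = 0.0158 + 0.0302 = 0.0460
F = 1.405 · e^(0.0460 × 11/12) = 1.405 × 1.043068 = 1.4655
Value of long forward = (F − K)·e^(−rT) = (1.4655 − 1.367) · e^(−0.0158·11/12)
= 0.0985 × 0.985621 = 0.097
Short position value = −(long value) = -$0.097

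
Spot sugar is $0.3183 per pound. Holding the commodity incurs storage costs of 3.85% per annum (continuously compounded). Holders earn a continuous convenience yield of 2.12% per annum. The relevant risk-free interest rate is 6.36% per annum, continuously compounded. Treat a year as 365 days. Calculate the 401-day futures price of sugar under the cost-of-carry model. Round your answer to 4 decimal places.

$0.3479 per pound

Net carry = r + u − y = 0.0636 + 0.0385 − 0.0212 = 0.0809
F = S·e^((r+u−y)T) = 0.3183 · e^(0.0809 × 401/365) = 0.3183 · e^0.088879
= 0.3183 × 1.092948 = $0.3479 per pound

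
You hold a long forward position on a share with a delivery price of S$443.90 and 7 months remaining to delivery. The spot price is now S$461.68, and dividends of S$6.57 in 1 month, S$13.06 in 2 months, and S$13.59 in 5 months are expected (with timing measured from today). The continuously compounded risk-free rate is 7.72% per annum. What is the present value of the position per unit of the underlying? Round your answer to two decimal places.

S$4.75

PV(remaining dividends) I = 6.57·e^(−0.0772·1/12) + 13.06·e^(−0.0772·2/12) + 13.59·e^(−0.0772·5/12) = 32.5807
Current forward F = (S − I)·e^(rT) = (461.68 − 32.5807)·e^(0.0772·7/12) = 429.0993 × 1.046063 = 448.8649
Value (long) = (F − K)·e^(−rT) = (448.8649 − 443.90) × 0.955966 = 4.7463
Value = S$4.75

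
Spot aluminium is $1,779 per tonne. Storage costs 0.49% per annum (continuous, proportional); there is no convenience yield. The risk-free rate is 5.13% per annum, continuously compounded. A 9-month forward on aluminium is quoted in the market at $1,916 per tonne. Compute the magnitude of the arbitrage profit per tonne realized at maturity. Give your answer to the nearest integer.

Fair forward: F* = S·e^(carry·T), with carry = (r + u) = 0.0513 + 0.0049 = 0.0562
F* = 1779 · e^(0.0562 × 9/12) = 1779 · e^0.042150 = 1779 × 1.043051 = $1855.5877
Market $1916 > fair $1855.5877: forward overpriced → cash-and-carry (buy spot, short the forward).
At maturity, profit = |F_mkt − F*| = |1916 − 1855.5877| = $60 per tonne

$60 per tonne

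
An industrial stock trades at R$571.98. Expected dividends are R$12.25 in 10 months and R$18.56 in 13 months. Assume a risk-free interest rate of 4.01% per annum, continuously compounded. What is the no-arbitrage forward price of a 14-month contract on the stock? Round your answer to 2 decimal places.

R$568.34

PV(dividends) I = 12.25·e^(−0.0401·10/12) + 18.56·e^(−0.0401·13/12)
I = 11.8474 + 17.7710 = 29.6184
F = (S − I)·e^(rT) = (571.98 − 29.6184) · e^(0.0401·14/12)
= 542.3616 · e^0.046783 = 542.3616 × 1.047895 = R$568.34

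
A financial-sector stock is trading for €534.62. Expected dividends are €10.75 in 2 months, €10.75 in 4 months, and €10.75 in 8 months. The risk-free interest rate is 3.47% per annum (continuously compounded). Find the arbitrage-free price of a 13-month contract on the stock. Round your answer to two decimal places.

PV(dividends) I = 10.75·e^(−0.0347·2/12) + 10.75·e^(−0.0347·4/12) + 10.75·e^(−0.0347·8/12)
I = 10.6880 + 10.6264 + 10.5042 = 31.8186
F = (S − I)·e^(rT) = (534.62 − 31.8186) · e^(0.0347·13/12)
= 502.8014 · e^0.037592 = 502.8014 × 1.038308 = €522.06

€522.06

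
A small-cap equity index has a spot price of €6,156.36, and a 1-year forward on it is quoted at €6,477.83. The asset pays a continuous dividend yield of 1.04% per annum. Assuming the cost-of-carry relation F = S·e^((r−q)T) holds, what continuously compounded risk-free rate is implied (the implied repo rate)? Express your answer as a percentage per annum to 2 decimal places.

From F = S·e^((r−q)T): (r − q) = ln(F/S)/T
ln(6477.83/6156.36) = ln(1.052218) = 0.050900
(r − q) = 0.050900 / (1) = 0.050900
r = ln(F/S)/T + q = 0.050900 + 0.0104 = 0.061300
r = 6.13%

6.13%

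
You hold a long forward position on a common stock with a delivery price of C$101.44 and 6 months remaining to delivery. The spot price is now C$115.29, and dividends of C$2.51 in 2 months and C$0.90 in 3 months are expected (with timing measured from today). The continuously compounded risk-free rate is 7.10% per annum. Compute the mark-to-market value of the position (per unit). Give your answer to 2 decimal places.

C$14.02

PV(remaining dividends) I = 2.51·e^(−0.0710·2/12) + 0.90·e^(−0.0710·3/12) = 3.3646
Current forward F = (S − I)·e^(rT) = (115.29 − 3.3646)·e^(0.0710·6/12) = 111.9254 × 1.036138 = 115.9702
Value (long) = (F − K)·e^(−rT) = (115.9702 − 101.44) × 0.965123 = 14.0234
Value = C$14.02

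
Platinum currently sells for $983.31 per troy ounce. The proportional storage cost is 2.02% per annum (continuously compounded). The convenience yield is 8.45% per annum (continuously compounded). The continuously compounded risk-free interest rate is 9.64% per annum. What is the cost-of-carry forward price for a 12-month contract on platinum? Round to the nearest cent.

Net carry = r + u − y = 0.0964 + 0.0202 − 0.0845 = 0.0321
F = S·e^((r+u−y)T) = 983.31 · e^(0.0321 × 12/12) = 983.31 · e^0.032100
= 983.31 × 1.032621 = $1,015.39 per troy ounce

$1,015.39 per troy ounce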